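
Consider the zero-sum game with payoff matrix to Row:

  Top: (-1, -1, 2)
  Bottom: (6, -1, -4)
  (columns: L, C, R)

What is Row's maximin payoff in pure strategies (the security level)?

-1

Row minima: Top → -1, Bottom → -4.
The best of these is -1.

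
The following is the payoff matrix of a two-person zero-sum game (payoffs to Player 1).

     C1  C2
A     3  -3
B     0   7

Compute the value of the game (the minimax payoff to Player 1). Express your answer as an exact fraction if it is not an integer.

Row minima: A → -3, B → 0; maximin = 0.
Column maxima: C1 → 3, C2 → 7; minimax = 3.
0 ≠ 3, so there is no saddle point; optimal play is mixed.
Let Player 1 play A with probability p. Expected payoff against C1: 3p + 0(1−p) = 3p; against C2: (-3)p + 7(1−p) = −10p + 7.
Setting these equal: 3p = −10p + 7 ⇒ 13p = 7 ⇒ p = 7/13, and the value is (3)·(7/13) = 21/13.
For Player 2: with q = P(C1), equating A's and B's payoffs gives 6q − 3 = −7q + 7 ⇒ q = 10/13.

21/13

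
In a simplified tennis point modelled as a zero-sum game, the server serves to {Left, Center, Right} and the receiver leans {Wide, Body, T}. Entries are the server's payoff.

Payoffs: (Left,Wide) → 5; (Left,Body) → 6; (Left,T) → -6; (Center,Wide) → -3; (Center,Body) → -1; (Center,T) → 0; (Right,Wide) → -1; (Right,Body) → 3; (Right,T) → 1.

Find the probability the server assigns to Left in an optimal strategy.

2/13

Row minima: Left → -6, Center → -3, Right → -1; maximin = -1.
Column maxima: Wide → 5, Body → 6, T → 1; minimax = 1.
-1 ≠ 1, so there is no saddle point; optimal play is mixed.
Center is strictly dominated by Right, so the server never plays it.
Body is strictly dominated by Wide (it gives the server strictly more in every row), so the receiver never plays it.
On the remaining 2×2 (Left, Right vs Wide, T):
Let the server play Left with probability p. Expected payoff against Wide: 5p + (-1)(1−p) = 6p − 1; against T: (-6)p + 1(1−p) = −7p + 1.
Setting these equal: 6p − 1 = −7p + 1 ⇒ 13p = 2 ⇒ p = 2/13, and the value is (6)·(2/13) − 1 = -1/13.
For the receiver: with q = P(Wide), equating Left's and Right's payoffs gives 11q − 6 = −2q + 1 ⇒ q = 7/13.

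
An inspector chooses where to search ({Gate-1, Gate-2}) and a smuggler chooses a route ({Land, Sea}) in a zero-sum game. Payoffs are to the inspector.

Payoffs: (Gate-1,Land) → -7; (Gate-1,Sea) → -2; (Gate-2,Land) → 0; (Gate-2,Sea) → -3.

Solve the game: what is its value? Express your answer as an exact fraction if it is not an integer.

Row minima: Gate-1 → -7, Gate-2 → -3; maximin = -3.
Column maxima: Land → 0, Sea → -2; minimax = -2.
-3 ≠ -2, so there is no saddle point; optimal play is mixed.
Let the inspector play Gate-1 with probability p. Expected payoff against Land: (-7)p + 0(1−p) = −7p; against Sea: (-2)p + (-3)(1−p) = p − 3.
Setting these equal: −7p = p − 3 ⇒ −8p = -3 ⇒ p = 3/8, and the value is (-7)·(3/8) = -21/8.
For the smuggler: with q = P(Land), equating Gate-1's and Gate-2's payoffs gives −5q − 2 = 3q − 3 ⇒ q = 1/8.

-21/8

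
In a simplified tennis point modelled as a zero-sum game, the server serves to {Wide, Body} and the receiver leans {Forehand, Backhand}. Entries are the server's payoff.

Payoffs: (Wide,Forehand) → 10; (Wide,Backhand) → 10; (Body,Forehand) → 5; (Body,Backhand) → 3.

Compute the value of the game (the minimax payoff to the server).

Row minima: Wide → 10, Body → 3; maximin = 10.
Column maxima: Forehand → 10, Backhand → 10; minimax = 10.
Since maximin = minimax = 10, there is a saddle point and the value is 10.

10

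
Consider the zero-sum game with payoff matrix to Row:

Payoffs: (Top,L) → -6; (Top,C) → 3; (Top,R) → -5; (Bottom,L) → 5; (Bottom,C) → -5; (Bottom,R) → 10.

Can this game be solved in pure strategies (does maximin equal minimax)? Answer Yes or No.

No

Row minima: Top → -6, Bottom → -5; maximin = -5.
Column maxima: L → 5, C → 3, R → 10; minimax = 3.
-5 ≠ 3, so no pure-strategy equilibrium exists.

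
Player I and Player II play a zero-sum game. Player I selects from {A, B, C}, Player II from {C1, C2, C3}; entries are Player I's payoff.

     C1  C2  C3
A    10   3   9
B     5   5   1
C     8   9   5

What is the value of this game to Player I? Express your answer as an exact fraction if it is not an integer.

33/5

Row minima: A → 3, B → 1, C → 5; maximin = 5.
Column maxima: C1 → 10, C2 → 9, C3 → 9; minimax = 9.
5 ≠ 9, so there is no saddle point; optimal play is mixed.
B is strictly dominated by C, so Player I never plays it.
C1 is strictly dominated by C3 (it gives Player I strictly more in every row), so Player II never plays it.
On the remaining 2×2 (A, C vs C2, C3):
Let Player I play A with probability p. Expected payoff against C2: 3p + 9(1−p) = −6p + 9; against C3: 9p + 5(1−p) = 4p + 5.
Setting these equal: −6p + 9 = 4p + 5 ⇒ −10p = -4 ⇒ p = 2/5, and the value is (-6)·(2/5) + 9 = 33/5.
For Player II: with q = P(C2), equating A's and C's payoffs gives −6q + 9 = 4q + 5 ⇒ q = 2/5.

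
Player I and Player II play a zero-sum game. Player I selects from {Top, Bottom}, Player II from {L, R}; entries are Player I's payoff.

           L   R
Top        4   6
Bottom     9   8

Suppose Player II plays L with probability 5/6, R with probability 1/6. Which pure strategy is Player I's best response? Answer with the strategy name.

Expected payoff of Top: (5/6)·4 + (1/6)·6 = 13/3.
Expected payoff of Bottom: (5/6)·9 + (1/6)·8 = 53/6.
The largest is 53/6, so Player I's best response is Bottom.

Bottom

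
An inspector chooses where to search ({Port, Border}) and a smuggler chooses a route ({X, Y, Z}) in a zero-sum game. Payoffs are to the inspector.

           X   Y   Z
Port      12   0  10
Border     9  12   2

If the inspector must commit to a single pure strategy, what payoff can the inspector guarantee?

Row minima: Port → 0, Border → 2.
The best of these is 2.

2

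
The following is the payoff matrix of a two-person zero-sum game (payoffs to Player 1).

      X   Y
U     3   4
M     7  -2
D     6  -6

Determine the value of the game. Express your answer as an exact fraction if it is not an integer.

17/5

Row minima: U → 3, M → -2, D → -6; maximin = 3.
Column maxima: X → 7, Y → 4; minimax = 4.
3 ≠ 4, so there is no saddle point; optimal play is mixed.
D is strictly dominated by M, so Player 1 never plays it.
On the remaining 2×2 (U, M vs X, Y):
Let Player 1 play U with probability p. Expected payoff against X: 3p + 7(1−p) = −4p + 7; against Y: 4p + (-2)(1−p) = 6p − 2.
Setting these equal: −4p + 7 = 6p − 2 ⇒ −10p = -9 ⇒ p = 9/10, and the value is (-4)·(9/10) + 7 = 17/5.
For Player 2: with q = P(X), equating U's and M's payoffs gives −q + 4 = 9q − 2 ⇒ q = 3/5.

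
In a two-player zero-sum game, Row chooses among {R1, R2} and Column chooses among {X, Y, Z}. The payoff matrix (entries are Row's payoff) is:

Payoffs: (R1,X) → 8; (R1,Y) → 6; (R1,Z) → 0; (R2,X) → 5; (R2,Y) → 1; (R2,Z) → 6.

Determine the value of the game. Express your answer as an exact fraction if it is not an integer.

36/11

Row minima: R1 → 0, R2 → 1; maximin = 1.
Column maxima: X → 8, Y → 6, Z → 6; minimax = 6.
1 ≠ 6, so there is no saddle point; optimal play is mixed.
X is strictly dominated by Y (it gives Row strictly more in every row), so Column never plays it.
On the remaining 2×2 (R1, R2 vs Y, Z):
Let Row play R1 with probability p. Expected payoff against Y: 6p + 1(1−p) = 5p + 1; against Z: 0p + 6(1−p) = −6p + 6.
Setting these equal: 5p + 1 = −6p + 6 ⇒ 11p = 5 ⇒ p = 5/11, and the value is (5)·(5/11) + 1 = 36/11.
For Column: with q = P(Y), equating R1's and R2's payoffs gives 6q = −5q + 6 ⇒ q = 6/11.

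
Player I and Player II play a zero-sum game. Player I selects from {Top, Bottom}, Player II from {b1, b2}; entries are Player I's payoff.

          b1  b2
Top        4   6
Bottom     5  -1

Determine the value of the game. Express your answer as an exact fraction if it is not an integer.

Row minima: Top → 4, Bottom → -1; maximin = 4.
Column maxima: b1 → 5, b2 → 6; minimax = 5.
4 ≠ 5, so there is no saddle point; optimal play is mixed.
Let Player I play Top with probability p. Expected payoff against b1: 4p + 5(1−p) = −p + 5; against b2: 6p + (-1)(1−p) = 7p − 1.
Setting these equal: −p + 5 = 7p − 1 ⇒ −8p = -6 ⇒ p = 3/4, and the value is (-1)·(3/4) + 5 = 17/4.
For Player II: with q = P(b1), equating Top's and Bottom's payoffs gives −2q + 6 = 6q − 1 ⇒ q = 7/8.

17/4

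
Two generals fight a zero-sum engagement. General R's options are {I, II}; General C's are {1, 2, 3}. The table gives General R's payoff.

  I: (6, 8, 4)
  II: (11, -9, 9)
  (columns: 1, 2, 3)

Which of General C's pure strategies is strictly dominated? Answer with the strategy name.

1

3 holds General R's payoff strictly below 1 in every row: 4 < 6, 9 < 11.
So 1 is strictly dominated for General C.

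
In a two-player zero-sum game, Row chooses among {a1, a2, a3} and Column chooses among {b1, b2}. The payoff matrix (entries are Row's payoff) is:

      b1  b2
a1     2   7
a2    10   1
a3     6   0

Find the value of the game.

34/7

Row minima: a1 → 2, a2 → 1, a3 → 0; maximin = 2.
Column maxima: b1 → 10, b2 → 7; minimax = 7.
2 ≠ 7, so there is no saddle point; optimal play is mixed.
a3 is strictly dominated by a2, so Row never plays it.
On the remaining 2×2 (a1, a2 vs b1, b2):
Let Row play a1 with probability p. Expected payoff against b1: 2p + 10(1−p) = −8p + 10; against b2: 7p + 1(1−p) = 6p + 1.
Setting these equal: −8p + 10 = 6p + 1 ⇒ −14p = -9 ⇒ p = 9/14, and the value is (-8)·(9/14) + 10 = 34/7.
For Column: with q = P(b1), equating a1's and a2's payoffs gives −5q + 7 = 9q + 1 ⇒ q = 3/7.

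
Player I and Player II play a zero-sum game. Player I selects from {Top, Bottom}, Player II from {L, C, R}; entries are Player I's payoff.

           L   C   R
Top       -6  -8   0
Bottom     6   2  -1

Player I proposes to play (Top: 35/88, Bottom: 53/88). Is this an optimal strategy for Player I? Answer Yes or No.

No

Against L this mix gives (35/88)·(-6) + (53/88)·6 = 27/22.
Against C this mix gives (35/88)·(-8) + (53/88)·2 = -87/44.
Against R this mix gives (35/88)·0 + (53/88)·(-1) = -53/88.
Player II will play C, holding Player I to -87/44. Shifting weight toward the row that does better against C would raise this floor (the equalizing mix achieves -8/11 against both C and R), so the proposed strategy is not optimal.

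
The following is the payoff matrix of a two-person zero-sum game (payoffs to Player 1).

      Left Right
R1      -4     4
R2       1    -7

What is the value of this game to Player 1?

-3/2

Row minima: R1 → -4, R2 → -7; maximin = -4.
Column maxima: Left → 1, Right → 4; minimax = 1.
-4 ≠ 1, so there is no saddle point; optimal play is mixed.
Let Player 1 play R1 with probability p. Expected payoff against Left: (-4)p + 1(1−p) = −5p + 1; against Right: 4p + (-7)(1−p) = 11p − 7.
Setting these equal: −5p + 1 = 11p − 7 ⇒ −16p = -8 ⇒ p = 1/2, and the value is (-5)·(1/2) + 1 = -3/2.
For Player 2: with q = P(Left), equating R1's and R2's payoffs gives −8q + 4 = 8q − 7 ⇒ q = 11/16.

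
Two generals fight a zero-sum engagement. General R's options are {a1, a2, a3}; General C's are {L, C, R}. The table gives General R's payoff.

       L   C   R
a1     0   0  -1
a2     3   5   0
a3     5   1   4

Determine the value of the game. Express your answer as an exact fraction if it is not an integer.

Row minima: a1 → -1, a2 → 0, a3 → 1; maximin = 1.
Column maxima: L → 5, C → 5, R → 4; minimax = 4.
1 ≠ 4, so there is no saddle point; optimal play is mixed.
a1 is strictly dominated by a2, so General R never plays it.
L is strictly dominated by R (it gives General R strictly more in every row), so General C never plays it.
On the remaining 2×2 (a2, a3 vs C, R):
Let General R play a2 with probability p. Expected payoff against C: 5p + 1(1−p) = 4p + 1; against R: 0p + 4(1−p) = −4p + 4.
Setting these equal: 4p + 1 = −4p + 4 ⇒ 8p = 3 ⇒ p = 3/8, and the value is (4)·(3/8) + 1 = 5/2.
For General C: with q = P(C), equating a2's and a3's payoffs gives 5q = −3q + 4 ⇒ q = 1/2.

5/2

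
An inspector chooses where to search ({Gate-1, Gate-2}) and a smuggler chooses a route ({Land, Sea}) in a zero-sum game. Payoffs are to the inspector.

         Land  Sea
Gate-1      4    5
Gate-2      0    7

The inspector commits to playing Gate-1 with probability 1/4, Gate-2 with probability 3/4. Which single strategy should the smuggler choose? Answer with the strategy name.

Land

If the smuggler plays Land, the inspector's expected payoff is (1/4)·4 + (3/4)·0 = 1.
If the smuggler plays Sea, the inspector's expected payoff is (1/4)·5 + (3/4)·7 = 13/2.
The smuggler minimizes the inspector's payoff; the smallest is 1, so the best response is Land.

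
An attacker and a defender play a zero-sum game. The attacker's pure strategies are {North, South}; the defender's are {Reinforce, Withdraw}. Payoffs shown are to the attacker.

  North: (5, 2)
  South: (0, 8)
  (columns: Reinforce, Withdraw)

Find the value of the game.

Row minima: North → 2, South → 0; maximin = 2.
Column maxima: Reinforce → 5, Withdraw → 8; minimax = 5.
2 ≠ 5, so there is no saddle point; optimal play is mixed.
Let the attacker play North with probability p. Expected payoff against Reinforce: 5p + 0(1−p) = 5p; against Withdraw: 2p + 8(1−p) = −6p + 8.
Setting these equal: 5p = −6p + 8 ⇒ 11p = 8 ⇒ p = 8/11, and the value is (5)·(8/11) = 40/11.
For the defender: with q = P(Reinforce), equating North's and South's payoffs gives 3q + 2 = −8q + 8 ⇒ q = 6/11.

40/11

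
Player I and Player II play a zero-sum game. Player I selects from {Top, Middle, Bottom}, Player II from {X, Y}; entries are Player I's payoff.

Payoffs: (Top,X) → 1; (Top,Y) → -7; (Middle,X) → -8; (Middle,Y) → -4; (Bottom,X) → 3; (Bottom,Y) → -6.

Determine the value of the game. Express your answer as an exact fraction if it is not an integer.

Row minima: Top → -7, Middle → -8, Bottom → -6; maximin = -6.
Column maxima: X → 3, Y → -4; minimax = -4.
-6 ≠ -4, so there is no saddle point; optimal play is mixed.
Top is strictly dominated by Bottom, so Player I never plays it.
On the remaining 2×2 (Middle, Bottom vs X, Y):
Let Player I play Middle with probability p. Expected payoff against X: (-8)p + 3(1−p) = −11p + 3; against Y: (-4)p + (-6)(1−p) = 2p − 6.
Setting these equal: −11p + 3 = 2p − 6 ⇒ −13p = -9 ⇒ p = 9/13, and the value is (-11)·(9/13) + 3 = -60/13.
For Player II: with q = P(X), equating Middle's and Bottom's payoffs gives −4q − 4 = 9q − 6 ⇒ q = 2/13.

-60/13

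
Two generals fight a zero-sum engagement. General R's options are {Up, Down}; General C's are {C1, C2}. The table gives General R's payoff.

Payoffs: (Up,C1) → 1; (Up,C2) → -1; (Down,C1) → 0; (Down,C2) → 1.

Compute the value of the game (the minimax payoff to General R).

Row minima: Up → -1, Down → 0; maximin = 0.
Column maxima: C1 → 1, C2 → 1; minimax = 1.
0 ≠ 1, so there is no saddle point; optimal play is mixed.
Let General R play Up with probability p. Expected payoff against C1: 1p + 0(1−p) = p; against C2: (-1)p + 1(1−p) = −2p + 1.
Setting these equal: p = −2p + 1 ⇒ 3p = 1 ⇒ p = 1/3, and the value is (1)·(1/3) = 1/3.
For General C: with q = P(C1), equating Up's and Down's payoffs gives 2q − 1 = −q + 1 ⇒ q = 2/3.

1/3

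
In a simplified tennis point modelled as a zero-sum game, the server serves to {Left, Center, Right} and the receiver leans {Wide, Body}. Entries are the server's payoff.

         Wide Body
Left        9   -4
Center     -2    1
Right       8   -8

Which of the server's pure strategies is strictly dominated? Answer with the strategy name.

Left gives a strictly higher payoff than Right against every column: 9 > 8, -4 > -8.
So Right is strictly dominated and the server never plays it.

Right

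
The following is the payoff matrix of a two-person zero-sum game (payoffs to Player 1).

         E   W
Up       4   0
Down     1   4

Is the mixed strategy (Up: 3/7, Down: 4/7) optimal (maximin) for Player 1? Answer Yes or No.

Yes

Against E this mix gives (3/7)·4 + (4/7)·1 = 16/7.
Against W this mix gives (3/7)·0 + (4/7)·4 = 16/7.
All of Player 2's active replies (E, W) yield 16/7, and no column does worse for Player 1. The mix makes Player 2 indifferent and guarantees 16/7, so it is optimal.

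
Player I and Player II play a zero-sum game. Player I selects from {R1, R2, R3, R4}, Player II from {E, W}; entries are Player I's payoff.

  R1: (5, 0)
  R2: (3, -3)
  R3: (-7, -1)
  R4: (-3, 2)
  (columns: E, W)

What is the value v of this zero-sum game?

Row minima: R1 → 0, R2 → -3, R3 → -7, R4 → -3; maximin = 0.
Column maxima: E → 5, W → 2; minimax = 2.
0 ≠ 2, so there is no saddle point; optimal play is mixed.
R2 is strictly dominated by R1, so Player I never plays it.
R3 is strictly dominated by R1, so Player I never plays it.
On the remaining 2×2 (R1, R4 vs E, W):
Let Player I play R1 with probability p. Expected payoff against E: 5p + (-3)(1−p) = 8p − 3; against W: 0p + 2(1−p) = −2p + 2.
Setting these equal: 8p − 3 = −2p + 2 ⇒ 10p = 5 ⇒ p = 1/2, and the value is (8)·(1/2) − 3 = 1.
For Player II: with q = P(E), equating R1's and R4's payoffs gives 5q = −5q + 2 ⇒ q = 1/5.

1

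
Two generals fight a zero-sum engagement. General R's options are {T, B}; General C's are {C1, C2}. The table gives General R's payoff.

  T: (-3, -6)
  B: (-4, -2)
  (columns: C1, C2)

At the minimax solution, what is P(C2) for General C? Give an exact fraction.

Row minima: T → -6, B → -4; maximin = -4.
Column maxima: C1 → -3, C2 → -2; minimax = -3.
-4 ≠ -3, so there is no saddle point; optimal play is mixed.
Let General R play T with probability p. Expected payoff against C1: (-3)p + (-4)(1−p) = p − 4; against C2: (-6)p + (-2)(1−p) = −4p − 2.
Setting these equal: p − 4 = −4p − 2 ⇒ 5p = 2 ⇒ p = 2/5, and the value is (1)·(2/5) − 4 = -18/5.
For General C: with q = P(C1), equating T's and B's payoffs gives 3q − 6 = −2q − 2 ⇒ q = 4/5.

1/5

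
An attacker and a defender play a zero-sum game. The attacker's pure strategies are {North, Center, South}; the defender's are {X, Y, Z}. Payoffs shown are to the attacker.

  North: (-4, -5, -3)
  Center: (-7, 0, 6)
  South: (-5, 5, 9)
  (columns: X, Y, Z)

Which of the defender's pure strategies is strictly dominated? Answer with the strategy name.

Z

X holds the attacker's payoff strictly below Z in every row: -4 < -3, -7 < 6, -5 < 9.
So Z is strictly dominated for the defender.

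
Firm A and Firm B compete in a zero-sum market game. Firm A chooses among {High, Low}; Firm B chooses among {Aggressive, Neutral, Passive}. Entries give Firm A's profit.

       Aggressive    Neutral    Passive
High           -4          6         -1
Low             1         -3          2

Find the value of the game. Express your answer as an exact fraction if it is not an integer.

Row minima: High → -4, Low → -3; maximin = -3.
Column maxima: Aggressive → 1, Neutral → 6, Passive → 2; minimax = 1.
-3 ≠ 1, so there is no saddle point; optimal play is mixed.
Passive is strictly dominated by Aggressive (it gives Firm A strictly more in every row), so Firm B never plays it.
On the remaining 2×2 (High, Low vs Aggressive, Neutral):
Let Firm A play High with probability p. Expected payoff against Aggressive: (-4)p + 1(1−p) = −5p + 1; against Neutral: 6p + (-3)(1−p) = 9p − 3.
Setting these equal: −5p + 1 = 9p − 3 ⇒ −14p = -4 ⇒ p = 2/7, and the value is (-5)·(2/7) + 1 = -3/7.
For Firm B: with q = P(Aggressive), equating High's and Low's payoffs gives −10q + 6 = 4q − 3 ⇒ q = 9/14.

-3/7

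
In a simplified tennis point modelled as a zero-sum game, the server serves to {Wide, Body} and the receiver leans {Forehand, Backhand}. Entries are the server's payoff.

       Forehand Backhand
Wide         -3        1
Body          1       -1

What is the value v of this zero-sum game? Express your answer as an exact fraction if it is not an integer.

Row minima: Wide → -3, Body → -1; maximin = -1.
Column maxima: Forehand → 1, Backhand → 1; minimax = 1.
-1 ≠ 1, so there is no saddle point; optimal play is mixed.
Let the server play Wide with probability p. Expected payoff against Forehand: (-3)p + 1(1−p) = −4p + 1; against Backhand: 1p + (-1)(1−p) = 2p − 1.
Setting these equal: −4p + 1 = 2p − 1 ⇒ −6p = -2 ⇒ p = 1/3, and the value is (-4)·(1/3) + 1 = -1/3.
For the receiver: with q = P(Forehand), equating Wide's and Body's payoffs gives −4q + 1 = 2q − 1 ⇒ q = 1/3.

-1/3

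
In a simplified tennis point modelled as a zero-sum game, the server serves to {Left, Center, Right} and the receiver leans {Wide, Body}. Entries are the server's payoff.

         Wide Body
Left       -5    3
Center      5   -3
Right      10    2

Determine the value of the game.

5/2

Row minima: Left → -5, Center → -3, Right → 2; maximin = 2.
Column maxima: Wide → 10, Body → 3; minimax = 3.
2 ≠ 3, so there is no saddle point; optimal play is mixed.
Center is strictly dominated by Right, so the server never plays it.
On the remaining 2×2 (Left, Right vs Wide, Body):
Let the server play Left with probability p. Expected payoff against Wide: (-5)p + 10(1−p) = −15p + 10; against Body: 3p + 2(1−p) = p + 2.
Setting these equal: −15p + 10 = p + 2 ⇒ −16p = -8 ⇒ p = 1/2, and the value is (-15)·(1/2) + 10 = 5/2.
For the receiver: with q = P(Wide), equating Left's and Right's payoffs gives −8q + 3 = 8q + 2 ⇒ q = 1/16.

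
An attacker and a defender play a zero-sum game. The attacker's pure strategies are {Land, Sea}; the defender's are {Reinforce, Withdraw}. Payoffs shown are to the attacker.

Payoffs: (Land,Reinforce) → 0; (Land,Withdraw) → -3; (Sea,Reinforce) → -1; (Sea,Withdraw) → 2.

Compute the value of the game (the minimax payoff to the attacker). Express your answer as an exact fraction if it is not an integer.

Row minima: Land → -3, Sea → -1; maximin = -1.
Column maxima: Reinforce → 0, Withdraw → 2; minimax = 0.
-1 ≠ 0, so there is no saddle point; optimal play is mixed.
Let the attacker play Land with probability p. Expected payoff against Reinforce: 0p + (-1)(1−p) = p − 1; against Withdraw: (-3)p + 2(1−p) = −5p + 2.
Setting these equal: p − 1 = −5p + 2 ⇒ 6p = 3 ⇒ p = 1/2, and the value is (1)·(1/2) − 1 = -1/2.
For the defender: with q = P(Reinforce), equating Land's and Sea's payoffs gives 3q − 3 = −3q + 2 ⇒ q = 5/6.

-1/2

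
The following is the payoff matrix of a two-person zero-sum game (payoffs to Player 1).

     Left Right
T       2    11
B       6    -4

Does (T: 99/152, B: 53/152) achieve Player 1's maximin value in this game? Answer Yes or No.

No

Against Left this mix gives (99/152)·2 + (53/152)·6 = 129/38.
Against Right this mix gives (99/152)·11 + (53/152)·(-4) = 877/152.
Player 2 will play Left, holding Player 1 to 129/38. Shifting weight toward the row that does better against Left would raise this floor (the equalizing mix achieves 74/19 against both Left and Right), so the proposed strategy is not optimal.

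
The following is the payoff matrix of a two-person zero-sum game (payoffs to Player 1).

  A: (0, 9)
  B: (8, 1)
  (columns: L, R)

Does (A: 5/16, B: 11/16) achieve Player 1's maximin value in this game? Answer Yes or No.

No

Against L this mix gives (5/16)·0 + (11/16)·8 = 11/2.
Against R this mix gives (5/16)·9 + (11/16)·1 = 7/2.
Player 2 will play R, holding Player 1 to 7/2. Shifting weight toward the row that does better against R would raise this floor (the equalizing mix achieves 9/2 against both R and L), so the proposed strategy is not optimal.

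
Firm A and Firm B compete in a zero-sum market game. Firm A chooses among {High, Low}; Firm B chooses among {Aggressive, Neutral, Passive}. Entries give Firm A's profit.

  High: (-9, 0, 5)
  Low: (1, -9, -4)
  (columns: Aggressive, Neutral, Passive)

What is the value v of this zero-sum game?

-81/19

Row minima: High → -9, Low → -9; maximin = -9.
Column maxima: Aggressive → 1, Neutral → 0, Passive → 5; minimax = 0.
-9 ≠ 0, so there is no saddle point; optimal play is mixed.
Passive is strictly dominated by Neutral (it gives Firm A strictly more in every row), so Firm B never plays it.
On the remaining 2×2 (High, Low vs Aggressive, Neutral):
Let Firm A play High with probability p. Expected payoff against Aggressive: (-9)p + 1(1−p) = −10p + 1; against Neutral: 0p + (-9)(1−p) = 9p − 9.
Setting these equal: −10p + 1 = 9p − 9 ⇒ −19p = -10 ⇒ p = 10/19, and the value is (-10)·(10/19) + 1 = -81/19.
For Firm B: with q = P(Aggressive), equating High's and Low's payoffs gives −9q = 10q − 9 ⇒ q = 9/19.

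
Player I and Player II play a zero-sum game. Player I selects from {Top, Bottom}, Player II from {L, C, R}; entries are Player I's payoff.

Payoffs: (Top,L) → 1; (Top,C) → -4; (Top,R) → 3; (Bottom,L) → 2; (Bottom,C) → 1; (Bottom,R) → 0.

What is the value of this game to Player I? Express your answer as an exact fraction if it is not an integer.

3/8

Row minima: Top → -4, Bottom → 0; maximin = 0.
Column maxima: L → 2, C → 1, R → 3; minimax = 1.
0 ≠ 1, so there is no saddle point; optimal play is mixed.
L is strictly dominated by C (it gives Player I strictly more in every row), so Player II never plays it.
On the remaining 2×2 (Top, Bottom vs C, R):
Let Player I play Top with probability p. Expected payoff against C: (-4)p + 1(1−p) = −5p + 1; against R: 3p + 0(1−p) = 3p.
Setting these equal: −5p + 1 = 3p ⇒ −8p = -1 ⇒ p = 1/8, and the value is (-5)·(1/8) + 1 = 3/8.
For Player II: with q = P(C), equating Top's and Bottom's payoffs gives −7q + 3 = q ⇒ q = 3/8.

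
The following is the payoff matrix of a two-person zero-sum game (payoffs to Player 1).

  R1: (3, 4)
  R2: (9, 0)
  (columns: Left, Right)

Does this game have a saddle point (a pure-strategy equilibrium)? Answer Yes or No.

Row minima: R1 → 3, R2 → 0; maximin = 3.
Column maxima: Left → 9, Right → 4; minimax = 4.
3 ≠ 4, so no pure-strategy equilibrium exists.

No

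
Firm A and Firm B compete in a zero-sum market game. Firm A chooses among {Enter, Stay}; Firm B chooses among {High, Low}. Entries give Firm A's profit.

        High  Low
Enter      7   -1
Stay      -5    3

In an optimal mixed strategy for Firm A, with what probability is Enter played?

1/2

Row minima: Enter → -1, Stay → -5; maximin = -1.
Column maxima: High → 7, Low → 3; minimax = 3.
-1 ≠ 3, so there is no saddle point; optimal play is mixed.
Let Firm A play Enter with probability p. Expected payoff against High: 7p + (-5)(1−p) = 12p − 5; against Low: (-1)p + 3(1−p) = −4p + 3.
Setting these equal: 12p − 5 = −4p + 3 ⇒ 16p = 8 ⇒ p = 1/2, and the value is (12)·(1/2) − 5 = 1.
For Firm B: with q = P(High), equating Enter's and Stay's payoffs gives 8q − 1 = −8q + 3 ⇒ q = 1/4.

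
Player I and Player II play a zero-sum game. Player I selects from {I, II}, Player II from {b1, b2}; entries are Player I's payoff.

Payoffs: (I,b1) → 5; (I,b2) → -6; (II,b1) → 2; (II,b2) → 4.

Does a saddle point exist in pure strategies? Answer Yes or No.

Row minima: I → -6, II → 2; maximin = 2.
Column maxima: b1 → 5, b2 → 4; minimax = 4.
2 ≠ 4, so no pure-strategy equilibrium exists.

No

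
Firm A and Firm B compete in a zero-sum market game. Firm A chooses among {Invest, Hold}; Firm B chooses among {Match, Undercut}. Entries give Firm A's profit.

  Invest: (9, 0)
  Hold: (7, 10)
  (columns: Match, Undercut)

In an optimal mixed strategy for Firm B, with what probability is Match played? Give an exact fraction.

Row minima: Invest → 0, Hold → 7; maximin = 7.
Column maxima: Match → 9, Undercut → 10; minimax = 9.
7 ≠ 9, so there is no saddle point; optimal play is mixed.
Let Firm A play Invest with probability p. Expected payoff against Match: 9p + 7(1−p) = 2p + 7; against Undercut: 0p + 10(1−p) = −10p + 10.
Setting these equal: 2p + 7 = −10p + 10 ⇒ 12p = 3 ⇒ p = 1/4, and the value is (2)·(1/4) + 7 = 15/2.
For Firm B: with q = P(Match), equating Invest's and Hold's payoffs gives 9q = −3q + 10 ⇒ q = 5/6.

5/6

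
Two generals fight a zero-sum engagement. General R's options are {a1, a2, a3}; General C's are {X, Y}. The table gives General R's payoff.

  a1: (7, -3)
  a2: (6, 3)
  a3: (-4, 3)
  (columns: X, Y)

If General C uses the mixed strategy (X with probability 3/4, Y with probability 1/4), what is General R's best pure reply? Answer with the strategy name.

a2

Expected payoff of a1: (3/4)·7 + (1/4)·(-3) = 9/2.
Expected payoff of a2: (3/4)·6 + (1/4)·3 = 21/4.
Expected payoff of a3: (3/4)·(-4) + (1/4)·3 = -9/4.
The largest is 21/4, so General R's best response is a2.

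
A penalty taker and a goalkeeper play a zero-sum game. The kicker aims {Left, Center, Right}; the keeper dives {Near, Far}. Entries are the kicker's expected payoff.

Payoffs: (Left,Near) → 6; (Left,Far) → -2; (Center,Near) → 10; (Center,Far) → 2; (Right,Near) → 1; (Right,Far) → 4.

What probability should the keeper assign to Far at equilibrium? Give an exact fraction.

9/11

Row minima: Left → -2, Center → 2, Right → 1; maximin = 2.
Column maxima: Near → 10, Far → 4; minimax = 4.
2 ≠ 4, so there is no saddle point; optimal play is mixed.
Left is strictly dominated by Center, so the kicker never plays it.
On the remaining 2×2 (Center, Right vs Near, Far):
Let the kicker play Center with probability p. Expected payoff against Near: 10p + 1(1−p) = 9p + 1; against Far: 2p + 4(1−p) = −2p + 4.
Setting these equal: 9p + 1 = −2p + 4 ⇒ 11p = 3 ⇒ p = 3/11, and the value is (9)·(3/11) + 1 = 38/11.
For the keeper: with q = P(Near), equating Center's and Right's payoffs gives 8q + 2 = −3q + 4 ⇒ q = 2/11.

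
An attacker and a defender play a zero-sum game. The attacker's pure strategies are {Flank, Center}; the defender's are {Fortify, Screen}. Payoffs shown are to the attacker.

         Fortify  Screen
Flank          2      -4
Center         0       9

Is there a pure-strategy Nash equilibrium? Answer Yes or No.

No

Row minima: Flank → -4, Center → 0; maximin = 0.
Column maxima: Fortify → 2, Screen → 9; minimax = 2.
0 ≠ 2, so no pure-strategy equilibrium exists.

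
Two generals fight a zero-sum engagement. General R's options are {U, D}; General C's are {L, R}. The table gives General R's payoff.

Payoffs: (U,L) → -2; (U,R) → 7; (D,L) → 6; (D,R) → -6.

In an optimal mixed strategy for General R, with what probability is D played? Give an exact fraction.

3/7

Row minima: U → -2, D → -6; maximin = -2.
Column maxima: L → 6, R → 7; minimax = 6.
-2 ≠ 6, so there is no saddle point; optimal play is mixed.
Let General R play U with probability p. Expected payoff against L: (-2)p + 6(1−p) = −8p + 6; against R: 7p + (-6)(1−p) = 13p − 6.
Setting these equal: −8p + 6 = 13p − 6 ⇒ −21p = -12 ⇒ p = 4/7, and the value is (-8)·(4/7) + 6 = 10/7.
For General C: with q = P(L), equating U's and D's payoffs gives −9q + 7 = 12q − 6 ⇒ q = 13/21.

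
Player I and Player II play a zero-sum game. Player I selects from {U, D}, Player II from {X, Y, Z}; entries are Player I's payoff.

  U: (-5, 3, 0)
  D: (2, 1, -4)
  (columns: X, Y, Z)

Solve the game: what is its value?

-20/11

Row minima: U → -5, D → -4; maximin = -4.
Column maxima: X → 2, Y → 3, Z → 0; minimax = 0.
-4 ≠ 0, so there is no saddle point; optimal play is mixed.
Y is strictly dominated by Z (it gives Player I strictly more in every row), so Player II never plays it.
On the remaining 2×2 (U, D vs X, Z):
Let Player I play U with probability p. Expected payoff against X: (-5)p + 2(1−p) = −7p + 2; against Z: 0p + (-4)(1−p) = 4p − 4.
Setting these equal: −7p + 2 = 4p − 4 ⇒ −11p = -6 ⇒ p = 6/11, and the value is (-7)·(6/11) + 2 = -20/11.
For Player II: with q = P(X), equating U's and D's payoffs gives −5q = 6q − 4 ⇒ q = 4/11.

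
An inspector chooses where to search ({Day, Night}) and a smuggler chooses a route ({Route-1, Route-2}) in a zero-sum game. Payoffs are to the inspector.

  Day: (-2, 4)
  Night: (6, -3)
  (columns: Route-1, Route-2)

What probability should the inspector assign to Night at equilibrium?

Row minima: Day → -2, Night → -3; maximin = -2.
Column maxima: Route-1 → 6, Route-2 → 4; minimax = 4.
-2 ≠ 4, so there is no saddle point; optimal play is mixed.
Let the inspector play Day with probability p. Expected payoff against Route-1: (-2)p + 6(1−p) = −8p + 6; against Route-2: 4p + (-3)(1−p) = 7p − 3.
Setting these equal: −8p + 6 = 7p − 3 ⇒ −15p = -9 ⇒ p = 3/5, and the value is (-8)·(3/5) + 6 = 6/5.
For the smuggler: with q = P(Route-1), equating Day's and Night's payoffs gives −6q + 4 = 9q − 3 ⇒ q = 7/15.

2/5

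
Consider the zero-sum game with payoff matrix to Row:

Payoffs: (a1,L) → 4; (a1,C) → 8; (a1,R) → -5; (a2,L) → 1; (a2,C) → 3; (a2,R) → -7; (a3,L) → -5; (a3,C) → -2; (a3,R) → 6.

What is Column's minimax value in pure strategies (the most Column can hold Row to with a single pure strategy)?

4

Column maxima: L → 4, C → 8, R → 6.
The smallest of these is 4.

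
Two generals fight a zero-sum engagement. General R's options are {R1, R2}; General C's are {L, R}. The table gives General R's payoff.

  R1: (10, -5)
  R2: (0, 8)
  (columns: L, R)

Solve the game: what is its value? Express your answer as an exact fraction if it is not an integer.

80/23

Row minima: R1 → -5, R2 → 0; maximin = 0.
Column maxima: L → 10, R → 8; minimax = 8.
0 ≠ 8, so there is no saddle point; optimal play is mixed.
Let General R play R1 with probability p. Expected payoff against L: 10p + 0(1−p) = 10p; against R: (-5)p + 8(1−p) = −13p + 8.
Setting these equal: 10p = −13p + 8 ⇒ 23p = 8 ⇒ p = 8/23, and the value is (10)·(8/23) = 80/23.
For General C: with q = P(L), equating R1's and R2's payoffs gives 15q − 5 = −8q + 8 ⇒ q = 13/23.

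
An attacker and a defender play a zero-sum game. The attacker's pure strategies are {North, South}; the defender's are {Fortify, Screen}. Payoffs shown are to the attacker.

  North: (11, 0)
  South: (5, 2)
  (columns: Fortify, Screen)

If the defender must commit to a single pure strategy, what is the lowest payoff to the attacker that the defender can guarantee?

2

Column maxima: Fortify → 11, Screen → 2.
The smallest of these is 2.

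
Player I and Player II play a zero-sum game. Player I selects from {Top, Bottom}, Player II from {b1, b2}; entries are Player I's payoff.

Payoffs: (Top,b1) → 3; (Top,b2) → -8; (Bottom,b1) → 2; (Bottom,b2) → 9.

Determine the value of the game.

43/18

Row minima: Top → -8, Bottom → 2; maximin = 2.
Column maxima: b1 → 3, b2 → 9; minimax = 3.
2 ≠ 3, so there is no saddle point; optimal play is mixed.
Let Player I play Top with probability p. Expected payoff against b1: 3p + 2(1−p) = p + 2; against b2: (-8)p + 9(1−p) = −17p + 9.
Setting these equal: p + 2 = −17p + 9 ⇒ 18p = 7 ⇒ p = 7/18, and the value is (1)·(7/18) + 2 = 43/18.
For Player II: with q = P(b1), equating Top's and Bottom's payoffs gives 11q − 8 = −7q + 9 ⇒ q = 17/18.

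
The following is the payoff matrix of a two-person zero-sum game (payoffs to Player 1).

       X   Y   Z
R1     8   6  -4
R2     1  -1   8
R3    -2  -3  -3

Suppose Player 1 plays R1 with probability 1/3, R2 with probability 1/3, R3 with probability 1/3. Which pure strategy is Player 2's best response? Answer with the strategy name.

If Player 2 plays X, Player 1's expected payoff is (1/3)·8 + (1/3)·1 + (1/3)·(-2) = 7/3.
If Player 2 plays Y, Player 1's expected payoff is (1/3)·6 + (1/3)·(-1) + (1/3)·(-3) = 2/3.
If Player 2 plays Z, Player 1's expected payoff is (1/3)·(-4) + (1/3)·8 + (1/3)·(-3) = 1/3.
Player 2 minimizes Player 1's payoff; the smallest is 1/3, so the best response is Z.

Z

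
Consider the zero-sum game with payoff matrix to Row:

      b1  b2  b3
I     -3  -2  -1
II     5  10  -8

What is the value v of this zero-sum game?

-29/15

Row minima: I → -3, II → -8; maximin = -3.
Column maxima: b1 → 5, b2 → 10, b3 → -1; minimax = -1.
-3 ≠ -1, so there is no saddle point; optimal play is mixed.
b2 is strictly dominated by b1 (it gives Row strictly more in every row), so Column never plays it.
On the remaining 2×2 (I, II vs b1, b3):
Let Row play I with probability p. Expected payoff against b1: (-3)p + 5(1−p) = −8p + 5; against b3: (-1)p + (-8)(1−p) = 7p − 8.
Setting these equal: −8p + 5 = 7p − 8 ⇒ −15p = -13 ⇒ p = 13/15, and the value is (-8)·(13/15) + 5 = -29/15.
For Column: with q = P(b1), equating I's and II's payoffs gives −2q − 1 = 13q − 8 ⇒ q = 7/15.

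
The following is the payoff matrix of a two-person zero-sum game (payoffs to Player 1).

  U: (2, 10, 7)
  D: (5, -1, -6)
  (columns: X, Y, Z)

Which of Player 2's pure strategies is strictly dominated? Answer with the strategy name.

Z holds Player 1's payoff strictly below Y in every row: 7 < 10, -6 < -1.
So Y is strictly dominated for Player 2.

Y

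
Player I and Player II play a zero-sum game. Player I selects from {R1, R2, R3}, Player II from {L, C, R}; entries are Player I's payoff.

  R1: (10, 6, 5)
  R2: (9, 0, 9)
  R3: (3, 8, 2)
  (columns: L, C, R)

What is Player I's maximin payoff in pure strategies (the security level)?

Row minima: R1 → 5, R2 → 0, R3 → 2.
The best of these is 5.

5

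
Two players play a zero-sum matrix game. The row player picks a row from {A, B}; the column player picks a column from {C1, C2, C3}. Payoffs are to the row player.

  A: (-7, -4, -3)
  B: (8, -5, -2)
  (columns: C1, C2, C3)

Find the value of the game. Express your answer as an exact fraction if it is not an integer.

Row minima: A → -7, B → -5; maximin = -5.
Column maxima: C1 → 8, C2 → -4, C3 → -2; minimax = -4.
-5 ≠ -4, so there is no saddle point; optimal play is mixed.
C3 is strictly dominated by C2 (it gives the row player strictly more in every row), so the column player never plays it.
On the remaining 2×2 (A, B vs C1, C2):
Let the row player play A with probability p. Expected payoff against C1: (-7)p + 8(1−p) = −15p + 8; against C2: (-4)p + (-5)(1−p) = p − 5.
Setting these equal: −15p + 8 = p − 5 ⇒ −16p = -13 ⇒ p = 13/16, and the value is (-15)·(13/16) + 8 = -67/16.
For the column player: with q = P(C1), equating A's and B's payoffs gives −3q − 4 = 13q − 5 ⇒ q = 1/16.

-67/16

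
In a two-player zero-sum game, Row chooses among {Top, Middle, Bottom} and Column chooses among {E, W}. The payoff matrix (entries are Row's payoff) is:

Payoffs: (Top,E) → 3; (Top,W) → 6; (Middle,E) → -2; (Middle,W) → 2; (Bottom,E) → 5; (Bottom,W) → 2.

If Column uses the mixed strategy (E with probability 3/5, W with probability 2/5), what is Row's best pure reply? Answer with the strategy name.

Expected payoff of Top: (3/5)·3 + (2/5)·6 = 21/5.
Expected payoff of Middle: (3/5)·(-2) + (2/5)·2 = -2/5.
Expected payoff of Bottom: (3/5)·5 + (2/5)·2 = 19/5.
The largest is 21/5, so Row's best response is Top.

Top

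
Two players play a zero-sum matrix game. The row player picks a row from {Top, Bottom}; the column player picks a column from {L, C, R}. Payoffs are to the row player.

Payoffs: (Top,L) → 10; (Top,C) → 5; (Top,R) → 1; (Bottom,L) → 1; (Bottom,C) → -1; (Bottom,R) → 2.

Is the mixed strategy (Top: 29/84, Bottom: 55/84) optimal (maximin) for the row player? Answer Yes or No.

No

Against L this mix gives (29/84)·10 + (55/84)·1 = 115/28.
Against C this mix gives (29/84)·5 + (55/84)·(-1) = 15/14.
Against R this mix gives (29/84)·1 + (55/84)·2 = 139/84.
The column player will play C, holding the row player to 15/14. Shifting weight toward the row that does better against C would raise this floor (the equalizing mix achieves 11/7 against both C and R), so the proposed strategy is not optimal.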